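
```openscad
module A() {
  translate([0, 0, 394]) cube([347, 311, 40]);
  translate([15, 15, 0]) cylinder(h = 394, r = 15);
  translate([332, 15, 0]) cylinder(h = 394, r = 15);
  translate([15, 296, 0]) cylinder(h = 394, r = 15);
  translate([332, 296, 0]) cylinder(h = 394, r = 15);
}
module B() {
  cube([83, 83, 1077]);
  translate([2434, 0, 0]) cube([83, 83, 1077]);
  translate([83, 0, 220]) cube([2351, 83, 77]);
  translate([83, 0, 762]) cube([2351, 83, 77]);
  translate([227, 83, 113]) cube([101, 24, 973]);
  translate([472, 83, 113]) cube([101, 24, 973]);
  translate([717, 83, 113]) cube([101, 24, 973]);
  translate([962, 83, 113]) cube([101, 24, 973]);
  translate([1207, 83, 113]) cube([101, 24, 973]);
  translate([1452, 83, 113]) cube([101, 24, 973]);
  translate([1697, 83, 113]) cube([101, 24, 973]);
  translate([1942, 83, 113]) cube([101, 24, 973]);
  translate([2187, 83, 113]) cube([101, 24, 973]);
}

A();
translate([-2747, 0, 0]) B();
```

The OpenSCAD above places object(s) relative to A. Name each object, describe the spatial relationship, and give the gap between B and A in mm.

A is a stool. B is a fence section. The fence section is on the floor beside the stool on its −x side. The gap between the fence section and the stool is 230 mm.

The fence section's nearest face is 230 mm from the stool's −x face.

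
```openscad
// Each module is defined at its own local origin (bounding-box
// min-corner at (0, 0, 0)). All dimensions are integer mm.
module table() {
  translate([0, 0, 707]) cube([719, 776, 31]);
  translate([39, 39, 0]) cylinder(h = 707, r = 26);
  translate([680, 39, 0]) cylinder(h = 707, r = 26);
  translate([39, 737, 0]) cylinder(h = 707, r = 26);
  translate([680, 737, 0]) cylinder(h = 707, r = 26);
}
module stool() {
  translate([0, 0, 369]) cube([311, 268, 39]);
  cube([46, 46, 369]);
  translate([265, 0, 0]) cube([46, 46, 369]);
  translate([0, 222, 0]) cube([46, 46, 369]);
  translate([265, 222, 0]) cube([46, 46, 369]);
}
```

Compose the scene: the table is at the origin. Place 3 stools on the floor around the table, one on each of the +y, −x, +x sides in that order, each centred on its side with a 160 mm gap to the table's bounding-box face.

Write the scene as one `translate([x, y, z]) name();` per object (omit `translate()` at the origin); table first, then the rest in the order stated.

table();
translate([204, 936, 0]) stool();
translate([-471, 254, 0]) stool();
translate([879, 254, 0]) stool();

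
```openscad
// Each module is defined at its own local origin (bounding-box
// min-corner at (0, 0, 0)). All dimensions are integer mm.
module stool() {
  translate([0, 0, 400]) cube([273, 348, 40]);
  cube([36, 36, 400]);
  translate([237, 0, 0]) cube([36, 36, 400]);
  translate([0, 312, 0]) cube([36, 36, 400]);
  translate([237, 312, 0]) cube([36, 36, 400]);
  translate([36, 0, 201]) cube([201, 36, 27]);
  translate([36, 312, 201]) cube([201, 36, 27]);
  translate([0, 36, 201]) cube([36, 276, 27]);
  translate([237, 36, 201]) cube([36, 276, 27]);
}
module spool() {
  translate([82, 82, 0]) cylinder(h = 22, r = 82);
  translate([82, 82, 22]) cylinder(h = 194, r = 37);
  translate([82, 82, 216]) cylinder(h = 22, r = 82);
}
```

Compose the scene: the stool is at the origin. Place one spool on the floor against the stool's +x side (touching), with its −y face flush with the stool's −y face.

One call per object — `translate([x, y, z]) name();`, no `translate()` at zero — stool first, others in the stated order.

stool();
translate([273, 0, 0]) spool();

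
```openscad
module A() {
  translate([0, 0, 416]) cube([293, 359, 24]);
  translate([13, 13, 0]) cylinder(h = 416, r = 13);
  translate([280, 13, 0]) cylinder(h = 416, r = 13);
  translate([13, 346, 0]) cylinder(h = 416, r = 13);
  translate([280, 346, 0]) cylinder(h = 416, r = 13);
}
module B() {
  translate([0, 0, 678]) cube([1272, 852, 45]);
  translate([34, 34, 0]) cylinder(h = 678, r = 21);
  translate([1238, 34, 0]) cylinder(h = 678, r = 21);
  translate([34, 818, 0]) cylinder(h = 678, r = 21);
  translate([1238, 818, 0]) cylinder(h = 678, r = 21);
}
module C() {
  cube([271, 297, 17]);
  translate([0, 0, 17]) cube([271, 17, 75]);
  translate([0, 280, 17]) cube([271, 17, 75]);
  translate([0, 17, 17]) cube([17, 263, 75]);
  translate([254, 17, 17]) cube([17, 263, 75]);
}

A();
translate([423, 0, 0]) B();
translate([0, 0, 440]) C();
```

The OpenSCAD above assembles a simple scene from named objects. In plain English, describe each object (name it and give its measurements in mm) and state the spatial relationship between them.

A is a simple wooden stool: a rectangular seat 293 mm (x) by 359 mm (y), 24 mm thick, top face at z = 440 mm, on four round legs, each 26 mm in diameter. The legs rest on z = 0, each leg's axis is inset half a diameter from the nearest pair of seat edges (so the leg's bounding box is flush with the corner).

B is a rectangular dining table. The top is 1272×852×45 mm with its upper surface at z = 723 mm. It stands on four round legs of 42 mm diameter, each leg's bounding box inset 13 mm from the nearest pair of top edges, running from the floor to the underside of the top.

C is an open-topped rectangular box: outside dimensions 271×297×92 mm, with a uniform wall and base thickness of 17 mm. The base is a full 271×297 slab on the floor; four walls sit on top of the base. The front and back walls (the −y and +y sides) span the full width; the two side walls fit between them.

The table is on the floor beside the stool on its +x side. The open box is on top of the stool.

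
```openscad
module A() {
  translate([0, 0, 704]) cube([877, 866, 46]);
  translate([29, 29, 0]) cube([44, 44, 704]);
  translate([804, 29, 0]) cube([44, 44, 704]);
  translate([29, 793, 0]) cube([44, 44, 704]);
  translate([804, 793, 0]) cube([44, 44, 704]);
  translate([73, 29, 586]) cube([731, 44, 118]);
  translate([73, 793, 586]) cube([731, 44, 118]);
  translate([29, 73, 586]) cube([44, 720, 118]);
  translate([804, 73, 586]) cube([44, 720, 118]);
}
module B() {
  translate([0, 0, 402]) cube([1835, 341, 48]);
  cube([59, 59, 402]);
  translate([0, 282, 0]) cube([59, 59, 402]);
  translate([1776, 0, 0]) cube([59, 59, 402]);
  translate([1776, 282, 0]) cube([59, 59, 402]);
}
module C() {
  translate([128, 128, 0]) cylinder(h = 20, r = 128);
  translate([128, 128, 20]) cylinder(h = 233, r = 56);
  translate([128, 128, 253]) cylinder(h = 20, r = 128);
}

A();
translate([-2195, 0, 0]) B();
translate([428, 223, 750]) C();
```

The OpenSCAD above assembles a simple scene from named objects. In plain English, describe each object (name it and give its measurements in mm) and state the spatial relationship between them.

A is a table: top 877 mm (x) × 866 mm (y), 46 mm thick, upper face at z = 750 mm, on four 44×44 mm square legs, each inset 29 mm from the nearest pair of top edges, running from z = 0 to the bottom of the top. Four apron rails, 44 mm thick and 118 mm tall, run between adjacent legs with their top edges flush with the underside of the top and their outer faces flush with the legs' outer faces.

B is a bench: a 1835×341 mm seat slab, 48 mm thick, top at z = 450 mm, on four 59×59 mm square legs flush with the seat corners and standing on z = 0.

C is a spool: two coaxial disc flanges of radius 128 mm and thickness 20 mm, joined by a core cylinder of radius 56 mm and height 233 mm. The lower flange rests on z = 0 and the three cylinders share a vertical axis.

The bench is on the floor beside the table on its −x side. The spool is on top of the table.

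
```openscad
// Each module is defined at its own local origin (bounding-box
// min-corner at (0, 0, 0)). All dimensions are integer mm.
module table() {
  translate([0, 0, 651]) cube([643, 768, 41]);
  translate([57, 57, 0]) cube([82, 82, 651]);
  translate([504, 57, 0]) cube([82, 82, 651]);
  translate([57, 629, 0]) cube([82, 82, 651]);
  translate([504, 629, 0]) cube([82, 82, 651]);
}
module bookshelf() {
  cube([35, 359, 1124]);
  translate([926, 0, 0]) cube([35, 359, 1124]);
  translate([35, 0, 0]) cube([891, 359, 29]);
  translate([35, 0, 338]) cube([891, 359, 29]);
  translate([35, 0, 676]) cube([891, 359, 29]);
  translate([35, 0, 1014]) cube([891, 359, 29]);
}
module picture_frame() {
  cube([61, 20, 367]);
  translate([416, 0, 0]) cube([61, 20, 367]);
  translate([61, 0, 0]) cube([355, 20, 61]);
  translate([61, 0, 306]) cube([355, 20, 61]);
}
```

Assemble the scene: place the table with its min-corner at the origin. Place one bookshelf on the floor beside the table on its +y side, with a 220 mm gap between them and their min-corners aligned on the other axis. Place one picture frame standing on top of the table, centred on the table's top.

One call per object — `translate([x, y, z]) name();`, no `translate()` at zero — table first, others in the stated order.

table();
translate([0, 988, 0]) bookshelf();
translate([83, 374, 692]) picture_frame();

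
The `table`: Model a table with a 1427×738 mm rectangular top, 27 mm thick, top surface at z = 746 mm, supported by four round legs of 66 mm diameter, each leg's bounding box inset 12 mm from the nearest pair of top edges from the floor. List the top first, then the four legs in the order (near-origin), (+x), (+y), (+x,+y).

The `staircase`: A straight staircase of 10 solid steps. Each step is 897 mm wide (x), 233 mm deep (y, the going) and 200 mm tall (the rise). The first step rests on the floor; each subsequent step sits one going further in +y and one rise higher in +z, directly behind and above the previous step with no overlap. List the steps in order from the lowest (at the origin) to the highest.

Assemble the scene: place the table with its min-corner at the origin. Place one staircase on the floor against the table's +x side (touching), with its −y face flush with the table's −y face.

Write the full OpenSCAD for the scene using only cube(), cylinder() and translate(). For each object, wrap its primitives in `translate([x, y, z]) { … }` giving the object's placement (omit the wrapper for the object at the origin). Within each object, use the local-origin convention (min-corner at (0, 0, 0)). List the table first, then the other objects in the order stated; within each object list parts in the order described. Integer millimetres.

translate([0, 0, 719]) cube([1427, 738, 27]);
translate([45, 45, 0]) cylinder(h = 719, r = 33);
translate([1382, 45, 0]) cylinder(h = 719, r = 33);
translate([45, 693, 0]) cylinder(h = 719, r = 33);
translate([1382, 693, 0]) cylinder(h = 719, r = 33);
translate([1427, 0, 0]) {
  cube([897, 233, 200]);
  translate([0, 233, 200]) cube([897, 233, 200]);
  translate([0, 466, 400]) cube([897, 233, 200]);
  translate([0, 699, 600]) cube([897, 233, 200]);
  translate([0, 932, 800]) cube([897, 233, 200]);
  translate([0, 1165, 1000]) cube([897, 233, 200]);
  translate([0, 1398, 1200]) cube([897, 233, 200]);
  translate([0, 1631, 1400]) cube([897, 233, 200]);
  translate([0, 1864, 1600]) cube([897, 233, 200]);
  translate([0, 2097, 1800]) cube([897, 233, 200]);
}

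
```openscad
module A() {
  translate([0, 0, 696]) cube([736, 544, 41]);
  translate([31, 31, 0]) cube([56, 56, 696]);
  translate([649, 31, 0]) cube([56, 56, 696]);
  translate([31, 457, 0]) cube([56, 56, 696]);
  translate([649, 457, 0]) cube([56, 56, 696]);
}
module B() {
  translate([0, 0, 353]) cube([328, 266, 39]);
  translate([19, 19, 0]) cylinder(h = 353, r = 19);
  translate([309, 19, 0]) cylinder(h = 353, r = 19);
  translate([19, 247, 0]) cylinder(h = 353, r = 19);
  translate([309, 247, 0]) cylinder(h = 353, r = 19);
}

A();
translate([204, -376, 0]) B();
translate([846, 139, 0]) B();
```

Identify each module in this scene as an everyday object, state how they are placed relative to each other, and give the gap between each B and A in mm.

A is a table. B is a stool. Two stools sit around the table at the −y, +x sides. The gap between each stool and the table is 110 mm.

Each stool's nearest face is 110 mm from the table's bounding box.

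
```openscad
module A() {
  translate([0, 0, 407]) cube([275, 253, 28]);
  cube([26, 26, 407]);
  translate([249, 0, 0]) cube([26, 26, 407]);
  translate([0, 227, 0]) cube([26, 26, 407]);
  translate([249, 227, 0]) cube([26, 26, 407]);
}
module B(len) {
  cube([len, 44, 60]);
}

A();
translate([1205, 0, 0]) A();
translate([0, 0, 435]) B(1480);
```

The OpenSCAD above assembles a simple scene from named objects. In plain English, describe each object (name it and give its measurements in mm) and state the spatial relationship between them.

A is a four-legged stool. The seat is 275×253 mm, 28 mm thick, top at z = 435 mm. It stands on four square legs, each 26×26 mm in cross-section, from z = 0 to the seat underside, each flush with a corner of the seat.

B is a rectangular beam 1480 mm long (x), 44 mm deep (y), 60 mm thick (z).

The beam spans the tops of two stools placed 930 mm apart, resting at z = 435 mm.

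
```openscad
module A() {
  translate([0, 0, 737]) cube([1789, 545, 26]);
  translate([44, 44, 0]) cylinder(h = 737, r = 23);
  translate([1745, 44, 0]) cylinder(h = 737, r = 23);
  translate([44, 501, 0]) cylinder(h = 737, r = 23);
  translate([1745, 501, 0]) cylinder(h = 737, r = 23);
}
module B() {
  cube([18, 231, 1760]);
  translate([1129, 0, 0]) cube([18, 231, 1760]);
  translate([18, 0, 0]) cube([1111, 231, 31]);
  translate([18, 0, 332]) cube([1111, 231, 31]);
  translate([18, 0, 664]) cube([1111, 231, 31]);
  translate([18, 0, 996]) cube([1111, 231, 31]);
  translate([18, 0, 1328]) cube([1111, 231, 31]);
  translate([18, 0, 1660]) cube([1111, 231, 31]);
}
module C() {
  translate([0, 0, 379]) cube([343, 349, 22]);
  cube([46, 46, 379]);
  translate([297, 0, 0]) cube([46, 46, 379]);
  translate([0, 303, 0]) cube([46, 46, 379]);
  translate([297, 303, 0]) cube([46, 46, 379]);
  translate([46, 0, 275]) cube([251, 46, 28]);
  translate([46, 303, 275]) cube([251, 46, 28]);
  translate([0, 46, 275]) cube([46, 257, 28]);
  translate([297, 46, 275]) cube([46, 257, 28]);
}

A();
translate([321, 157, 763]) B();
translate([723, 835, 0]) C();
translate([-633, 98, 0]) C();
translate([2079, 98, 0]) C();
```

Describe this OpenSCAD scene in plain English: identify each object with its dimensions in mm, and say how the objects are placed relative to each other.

A is a table: top 1789 mm (x) × 545 mm (y), 26 mm thick, upper face at z = 763 mm, on four round legs of 46 mm diameter, each leg's bounding box inset 21 mm from the nearest pair of top edges, running from z = 0 to the bottom of the top.

B is a bookshelf 1147 mm wide overall, 231 mm deep and 1760 mm tall. The two sides are 18 mm thick vertical panels. 6 horizontal shelves of 31 mm thickness span between the inner faces of the sides; the lowest shelf sits on the floor and shelves are stacked with a clear vertical gap of 301 mm between each pair.

C is a four-legged stool. The seat is a 343×349×22 mm slab whose top surface is at z = 401 mm; four square legs, each 46×46 mm in cross-section, run from the floor (z = 0) to the underside of the seat, each flush with a corner of the seat. Four stretchers, 46 mm wide and 28 mm tall, connect adjacent legs with their undersides at z = 275 mm, each running between the inner faces of the legs it joins and aligned with the legs' outer faces on the other axis.

The bookshelf is on top of the table, centred. Three stools sit around the table at the +y, −x, +x sides.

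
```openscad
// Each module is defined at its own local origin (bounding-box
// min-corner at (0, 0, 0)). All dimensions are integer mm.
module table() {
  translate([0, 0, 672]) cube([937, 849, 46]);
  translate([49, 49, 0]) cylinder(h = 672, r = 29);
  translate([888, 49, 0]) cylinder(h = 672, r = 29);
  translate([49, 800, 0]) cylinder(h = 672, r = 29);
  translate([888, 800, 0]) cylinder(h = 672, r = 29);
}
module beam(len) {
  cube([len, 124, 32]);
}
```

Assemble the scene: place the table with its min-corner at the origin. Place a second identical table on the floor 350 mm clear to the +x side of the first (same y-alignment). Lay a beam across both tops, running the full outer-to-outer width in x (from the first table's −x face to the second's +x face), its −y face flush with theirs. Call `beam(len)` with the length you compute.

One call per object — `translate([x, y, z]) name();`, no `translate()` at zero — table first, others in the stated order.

table();
translate([1287, 0, 0]) table();
translate([0, 0, 718]) beam(2224);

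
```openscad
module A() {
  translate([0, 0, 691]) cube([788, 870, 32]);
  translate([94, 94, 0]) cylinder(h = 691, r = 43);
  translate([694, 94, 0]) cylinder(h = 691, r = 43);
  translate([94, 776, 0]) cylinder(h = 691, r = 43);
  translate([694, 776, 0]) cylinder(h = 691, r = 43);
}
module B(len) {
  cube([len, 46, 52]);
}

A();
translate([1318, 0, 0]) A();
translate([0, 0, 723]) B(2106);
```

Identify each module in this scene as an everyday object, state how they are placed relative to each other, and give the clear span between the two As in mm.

Second table starts at x = 1318; first ends at x = 788; clear span = 1318 − 788 = 530 mm.

A is a table. B is a beam. A beam spans the tops of two tables. The clear span between the two tables is 530 mm.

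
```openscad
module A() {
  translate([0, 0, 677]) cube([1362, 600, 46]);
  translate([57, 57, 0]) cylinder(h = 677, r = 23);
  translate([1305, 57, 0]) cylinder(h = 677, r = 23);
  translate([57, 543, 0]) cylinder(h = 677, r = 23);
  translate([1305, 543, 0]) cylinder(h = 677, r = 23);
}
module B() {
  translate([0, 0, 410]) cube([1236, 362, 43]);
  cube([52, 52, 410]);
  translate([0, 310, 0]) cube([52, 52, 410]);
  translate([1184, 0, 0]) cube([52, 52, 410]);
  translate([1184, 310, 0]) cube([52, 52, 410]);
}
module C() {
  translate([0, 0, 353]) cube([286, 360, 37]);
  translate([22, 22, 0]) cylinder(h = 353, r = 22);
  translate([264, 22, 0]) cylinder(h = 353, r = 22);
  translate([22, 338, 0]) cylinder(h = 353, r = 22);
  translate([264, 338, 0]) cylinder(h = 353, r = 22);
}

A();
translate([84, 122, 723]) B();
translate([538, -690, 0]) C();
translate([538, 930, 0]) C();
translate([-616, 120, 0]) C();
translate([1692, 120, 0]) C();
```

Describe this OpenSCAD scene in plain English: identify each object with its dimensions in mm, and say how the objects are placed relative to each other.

A is a table with a 1362×600 mm rectangular top, 46 mm thick, top surface at z = 723 mm, supported by four round legs of 46 mm diameter, each leg's bounding box inset 34 mm from the nearest pair of top edges, running from the floor.

B is a bench: a 1236×362 mm seat slab, 43 mm thick, top at z = 453 mm, on four 52×52 mm square legs flush with the seat corners and standing on z = 0.

C is a simple wooden stool: a rectangular seat 286 mm (x) by 360 mm (y), 37 mm thick, top face at z = 390 mm, on four round legs, each 44 mm in diameter. The legs rest on z = 0, each leg's axis is inset half a diameter from the nearest pair of seat edges (so the leg's bounding box is flush with the corner).

The bench is on top of the table. Four stools sit around the table at the −y, +y, −x, +x sides.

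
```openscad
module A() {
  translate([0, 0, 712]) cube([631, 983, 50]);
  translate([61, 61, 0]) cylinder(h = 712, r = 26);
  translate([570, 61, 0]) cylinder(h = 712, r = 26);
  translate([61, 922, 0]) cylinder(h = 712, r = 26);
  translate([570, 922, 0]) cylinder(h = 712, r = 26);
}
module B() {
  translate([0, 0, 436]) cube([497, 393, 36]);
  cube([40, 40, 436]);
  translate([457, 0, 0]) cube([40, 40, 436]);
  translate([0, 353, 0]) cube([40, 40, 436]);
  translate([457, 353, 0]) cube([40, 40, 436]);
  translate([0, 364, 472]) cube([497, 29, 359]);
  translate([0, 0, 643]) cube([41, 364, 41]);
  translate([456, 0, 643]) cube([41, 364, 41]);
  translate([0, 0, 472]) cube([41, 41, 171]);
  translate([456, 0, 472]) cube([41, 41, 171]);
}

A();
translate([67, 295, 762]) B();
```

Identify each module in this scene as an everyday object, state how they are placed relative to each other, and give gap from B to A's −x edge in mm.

The chair's min-x is at 67; the table's min-x is 0; gap = 67 mm.

A is a table. B is a chair. The chair is on top of the table, centred. The gap from the chair to the table's −x edge is 67 mm.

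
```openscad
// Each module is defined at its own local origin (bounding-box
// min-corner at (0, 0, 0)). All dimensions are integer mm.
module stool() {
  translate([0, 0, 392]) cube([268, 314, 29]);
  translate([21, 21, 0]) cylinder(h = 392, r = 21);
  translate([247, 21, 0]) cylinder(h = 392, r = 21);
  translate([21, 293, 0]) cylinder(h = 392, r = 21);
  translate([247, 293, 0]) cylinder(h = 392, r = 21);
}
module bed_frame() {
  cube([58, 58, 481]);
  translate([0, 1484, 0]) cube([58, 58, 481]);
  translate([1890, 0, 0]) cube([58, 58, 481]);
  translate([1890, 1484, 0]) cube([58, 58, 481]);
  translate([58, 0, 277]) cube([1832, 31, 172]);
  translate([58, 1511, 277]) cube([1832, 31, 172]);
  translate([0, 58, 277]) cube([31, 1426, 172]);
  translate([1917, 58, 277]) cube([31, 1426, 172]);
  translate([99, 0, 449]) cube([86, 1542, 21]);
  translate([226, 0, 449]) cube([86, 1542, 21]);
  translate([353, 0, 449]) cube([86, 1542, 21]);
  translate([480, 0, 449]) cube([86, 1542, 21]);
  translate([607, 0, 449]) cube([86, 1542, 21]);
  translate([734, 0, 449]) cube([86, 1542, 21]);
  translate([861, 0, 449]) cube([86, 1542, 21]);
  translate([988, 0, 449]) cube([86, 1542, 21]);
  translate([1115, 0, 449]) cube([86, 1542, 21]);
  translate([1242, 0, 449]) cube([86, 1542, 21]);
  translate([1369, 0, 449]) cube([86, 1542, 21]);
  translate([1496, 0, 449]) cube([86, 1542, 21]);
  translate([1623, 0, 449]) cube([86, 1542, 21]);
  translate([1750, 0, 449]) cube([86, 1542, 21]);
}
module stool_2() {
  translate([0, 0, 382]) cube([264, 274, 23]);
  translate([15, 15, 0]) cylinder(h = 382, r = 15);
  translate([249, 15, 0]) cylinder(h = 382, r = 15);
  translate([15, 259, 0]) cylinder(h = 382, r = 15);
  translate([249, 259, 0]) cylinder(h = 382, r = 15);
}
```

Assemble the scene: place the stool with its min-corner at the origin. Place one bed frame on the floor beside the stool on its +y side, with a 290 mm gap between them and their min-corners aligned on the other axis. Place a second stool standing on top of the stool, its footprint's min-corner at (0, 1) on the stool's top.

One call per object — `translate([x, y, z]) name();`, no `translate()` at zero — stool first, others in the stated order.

stool();
translate([0, 604, 0]) bed_frame();
translate([0, 1, 421]) stool_2();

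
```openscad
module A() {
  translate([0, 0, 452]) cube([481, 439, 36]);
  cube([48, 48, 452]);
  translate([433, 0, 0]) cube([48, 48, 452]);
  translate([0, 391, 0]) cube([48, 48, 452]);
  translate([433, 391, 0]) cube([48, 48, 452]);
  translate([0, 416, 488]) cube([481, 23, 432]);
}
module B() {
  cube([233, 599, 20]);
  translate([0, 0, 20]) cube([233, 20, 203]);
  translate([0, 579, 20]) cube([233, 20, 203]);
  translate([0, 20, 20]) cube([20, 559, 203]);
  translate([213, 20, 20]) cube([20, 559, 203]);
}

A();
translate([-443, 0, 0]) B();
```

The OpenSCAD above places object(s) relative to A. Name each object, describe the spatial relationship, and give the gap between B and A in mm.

The open box's nearest face is 210 mm from the chair's −x face.

A is a chair. B is an open box. The open box is on the floor beside the chair on its −x side. The gap between the open box and the chair is 210 mm.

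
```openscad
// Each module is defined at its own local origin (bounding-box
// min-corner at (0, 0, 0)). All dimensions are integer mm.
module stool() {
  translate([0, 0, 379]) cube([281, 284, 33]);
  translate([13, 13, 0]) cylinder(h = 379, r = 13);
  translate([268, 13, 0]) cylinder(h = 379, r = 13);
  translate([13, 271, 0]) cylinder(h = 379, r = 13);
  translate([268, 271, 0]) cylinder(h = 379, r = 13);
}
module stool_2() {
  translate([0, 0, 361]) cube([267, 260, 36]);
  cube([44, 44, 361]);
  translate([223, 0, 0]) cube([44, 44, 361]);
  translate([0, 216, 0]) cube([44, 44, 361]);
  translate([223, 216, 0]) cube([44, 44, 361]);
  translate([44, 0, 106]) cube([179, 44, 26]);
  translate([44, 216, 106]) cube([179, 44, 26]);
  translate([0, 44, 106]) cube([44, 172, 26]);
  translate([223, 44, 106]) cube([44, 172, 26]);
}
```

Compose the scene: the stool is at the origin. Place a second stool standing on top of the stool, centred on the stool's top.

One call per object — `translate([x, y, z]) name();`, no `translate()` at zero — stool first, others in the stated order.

stool();
translate([7, 12, 412]) stool_2();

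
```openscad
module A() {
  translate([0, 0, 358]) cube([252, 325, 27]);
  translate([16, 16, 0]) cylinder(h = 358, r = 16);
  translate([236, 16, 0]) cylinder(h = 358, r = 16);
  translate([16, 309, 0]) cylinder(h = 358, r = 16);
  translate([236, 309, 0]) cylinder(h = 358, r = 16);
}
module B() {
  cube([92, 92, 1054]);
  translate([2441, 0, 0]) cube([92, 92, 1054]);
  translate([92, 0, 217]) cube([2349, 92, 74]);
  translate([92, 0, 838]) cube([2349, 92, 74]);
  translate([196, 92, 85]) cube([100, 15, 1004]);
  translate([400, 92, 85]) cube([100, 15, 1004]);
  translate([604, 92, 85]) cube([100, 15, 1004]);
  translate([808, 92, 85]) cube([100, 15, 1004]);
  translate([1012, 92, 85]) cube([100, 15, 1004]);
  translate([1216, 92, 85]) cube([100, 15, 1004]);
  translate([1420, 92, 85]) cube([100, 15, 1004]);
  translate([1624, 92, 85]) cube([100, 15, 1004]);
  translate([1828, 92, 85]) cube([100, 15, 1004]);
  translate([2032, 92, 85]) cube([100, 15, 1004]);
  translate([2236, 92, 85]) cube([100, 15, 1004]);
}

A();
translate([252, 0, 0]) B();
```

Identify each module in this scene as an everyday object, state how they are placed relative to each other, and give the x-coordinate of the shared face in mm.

The stool's +x face and the fence section's −x face are both at x = 252 mm.

A is a stool. B is a fence section. The fence section is against the stool's +x side, with their −y faces flush. The x-coordinate of the shared face is 252 mm.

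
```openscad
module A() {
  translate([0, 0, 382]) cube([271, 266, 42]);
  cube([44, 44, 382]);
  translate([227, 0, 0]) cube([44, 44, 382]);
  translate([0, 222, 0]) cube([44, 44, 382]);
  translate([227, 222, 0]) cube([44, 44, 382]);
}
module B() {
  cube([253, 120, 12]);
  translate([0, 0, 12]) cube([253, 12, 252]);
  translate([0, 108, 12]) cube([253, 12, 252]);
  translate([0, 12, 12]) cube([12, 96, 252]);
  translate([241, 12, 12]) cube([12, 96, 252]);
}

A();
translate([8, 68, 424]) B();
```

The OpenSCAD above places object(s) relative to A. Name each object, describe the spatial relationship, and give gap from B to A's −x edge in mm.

The open box's min-x is at 8; the stool's min-x is 0; gap = 8 mm.

A is a stool. B is an open box. The open box is on top of the stool. The gap from the open box to the stool's −x edge is 8 mm.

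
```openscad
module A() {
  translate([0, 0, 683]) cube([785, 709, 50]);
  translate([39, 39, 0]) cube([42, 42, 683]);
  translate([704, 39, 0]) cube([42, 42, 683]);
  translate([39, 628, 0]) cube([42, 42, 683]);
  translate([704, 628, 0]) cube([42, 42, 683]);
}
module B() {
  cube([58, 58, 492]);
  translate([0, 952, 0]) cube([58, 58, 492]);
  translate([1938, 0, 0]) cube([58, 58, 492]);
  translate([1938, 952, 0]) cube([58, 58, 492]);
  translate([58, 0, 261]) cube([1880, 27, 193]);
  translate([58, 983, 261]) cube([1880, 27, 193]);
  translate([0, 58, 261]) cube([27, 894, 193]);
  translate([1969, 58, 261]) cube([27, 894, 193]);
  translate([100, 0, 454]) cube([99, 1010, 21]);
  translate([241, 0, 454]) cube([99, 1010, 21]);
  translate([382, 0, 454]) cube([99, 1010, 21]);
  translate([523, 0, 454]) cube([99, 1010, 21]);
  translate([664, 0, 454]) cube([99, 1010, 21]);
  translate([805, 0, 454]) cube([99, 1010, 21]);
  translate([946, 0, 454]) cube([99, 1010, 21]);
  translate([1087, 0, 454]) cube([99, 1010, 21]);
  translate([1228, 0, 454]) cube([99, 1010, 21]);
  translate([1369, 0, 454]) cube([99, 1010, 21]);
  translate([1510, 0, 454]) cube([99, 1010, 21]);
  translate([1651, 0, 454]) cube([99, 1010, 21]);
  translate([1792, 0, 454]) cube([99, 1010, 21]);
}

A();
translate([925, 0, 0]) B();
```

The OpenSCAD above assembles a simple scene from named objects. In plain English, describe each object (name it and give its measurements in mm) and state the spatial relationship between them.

A is a table: top 785 mm (x) × 709 mm (y), 50 mm thick, upper face at z = 733 mm, on four 42×42 mm square legs, each inset 39 mm from the nearest pair of top edges, running from z = 0 to the bottom of the top.

B is a bed frame 1996 mm long (x) by 1010 mm wide (y). Four 58×58 mm corner posts, 492 mm tall, at the corners of the footprint. Four rails of 27 mm thickness and 193 mm height run between adjacent posts with their undersides at z = 261 mm, their outer faces flush with the outside of the frame (the two x-running rails run between the posts' inner faces; the two y-running rails run between the posts' inner faces). 13 slats, each 99 mm wide (x) and 21 mm thick, lie across the top of the two x-running rails, running the full 1010 mm width of the frame in y; the slats are evenly spaced along x between the inner faces of the end posts with equal gaps (rounded down to the nearest mm) at the −x end and between each pair — any rounding remainder accumulates at the +x end.

The bed frame is on the floor beside the table on its +x side.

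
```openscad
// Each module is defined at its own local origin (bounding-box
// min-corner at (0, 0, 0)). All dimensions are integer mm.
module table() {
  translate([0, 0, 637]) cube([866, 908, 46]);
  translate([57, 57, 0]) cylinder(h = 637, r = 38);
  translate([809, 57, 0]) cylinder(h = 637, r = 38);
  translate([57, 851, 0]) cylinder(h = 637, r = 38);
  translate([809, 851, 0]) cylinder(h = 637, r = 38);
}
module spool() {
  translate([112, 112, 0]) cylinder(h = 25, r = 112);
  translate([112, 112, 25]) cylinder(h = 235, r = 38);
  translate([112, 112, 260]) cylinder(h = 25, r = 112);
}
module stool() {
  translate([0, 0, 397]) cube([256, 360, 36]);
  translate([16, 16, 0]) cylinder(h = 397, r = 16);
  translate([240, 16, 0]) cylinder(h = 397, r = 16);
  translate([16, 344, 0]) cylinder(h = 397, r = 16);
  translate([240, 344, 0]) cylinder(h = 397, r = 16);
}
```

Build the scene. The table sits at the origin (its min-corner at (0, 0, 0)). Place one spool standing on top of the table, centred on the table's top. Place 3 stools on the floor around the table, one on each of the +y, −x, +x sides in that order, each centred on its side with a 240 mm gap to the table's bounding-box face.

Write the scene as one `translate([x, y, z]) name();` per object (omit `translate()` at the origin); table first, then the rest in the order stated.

table();
translate([321, 342, 683]) spool();
translate([305, 1148, 0]) stool();
translate([-496, 274, 0]) stool();
translate([1106, 274, 0]) stool();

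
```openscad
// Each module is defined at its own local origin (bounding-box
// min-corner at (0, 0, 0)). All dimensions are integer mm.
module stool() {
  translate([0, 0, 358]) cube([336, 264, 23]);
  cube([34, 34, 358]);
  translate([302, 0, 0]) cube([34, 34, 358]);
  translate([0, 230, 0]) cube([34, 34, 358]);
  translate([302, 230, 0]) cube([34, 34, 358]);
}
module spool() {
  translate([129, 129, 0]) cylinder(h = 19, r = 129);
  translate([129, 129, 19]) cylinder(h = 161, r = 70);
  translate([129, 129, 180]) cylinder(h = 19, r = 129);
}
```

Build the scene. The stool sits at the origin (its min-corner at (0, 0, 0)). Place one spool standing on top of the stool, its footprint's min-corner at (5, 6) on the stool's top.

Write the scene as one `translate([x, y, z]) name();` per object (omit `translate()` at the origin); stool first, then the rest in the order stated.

stool();
translate([5, 6, 381]) spool();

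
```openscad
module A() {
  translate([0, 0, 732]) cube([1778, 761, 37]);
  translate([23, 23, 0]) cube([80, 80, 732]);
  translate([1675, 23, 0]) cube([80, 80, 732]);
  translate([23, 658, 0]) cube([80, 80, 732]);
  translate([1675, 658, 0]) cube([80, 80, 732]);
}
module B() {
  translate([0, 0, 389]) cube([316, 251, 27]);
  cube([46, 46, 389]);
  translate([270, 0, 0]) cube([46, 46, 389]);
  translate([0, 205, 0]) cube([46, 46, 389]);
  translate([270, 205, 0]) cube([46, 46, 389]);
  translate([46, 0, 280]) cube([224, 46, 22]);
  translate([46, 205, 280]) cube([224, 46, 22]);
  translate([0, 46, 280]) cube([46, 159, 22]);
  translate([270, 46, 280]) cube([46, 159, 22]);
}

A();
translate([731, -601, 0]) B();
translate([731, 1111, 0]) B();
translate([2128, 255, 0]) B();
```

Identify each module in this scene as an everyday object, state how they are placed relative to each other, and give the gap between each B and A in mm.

Each stool's nearest face is 350 mm from the table's bounding box.

A is a table. B is a stool. Three stools sit around the table at the −y, +y, +x sides. The gap between each stool and the table is 350 mm.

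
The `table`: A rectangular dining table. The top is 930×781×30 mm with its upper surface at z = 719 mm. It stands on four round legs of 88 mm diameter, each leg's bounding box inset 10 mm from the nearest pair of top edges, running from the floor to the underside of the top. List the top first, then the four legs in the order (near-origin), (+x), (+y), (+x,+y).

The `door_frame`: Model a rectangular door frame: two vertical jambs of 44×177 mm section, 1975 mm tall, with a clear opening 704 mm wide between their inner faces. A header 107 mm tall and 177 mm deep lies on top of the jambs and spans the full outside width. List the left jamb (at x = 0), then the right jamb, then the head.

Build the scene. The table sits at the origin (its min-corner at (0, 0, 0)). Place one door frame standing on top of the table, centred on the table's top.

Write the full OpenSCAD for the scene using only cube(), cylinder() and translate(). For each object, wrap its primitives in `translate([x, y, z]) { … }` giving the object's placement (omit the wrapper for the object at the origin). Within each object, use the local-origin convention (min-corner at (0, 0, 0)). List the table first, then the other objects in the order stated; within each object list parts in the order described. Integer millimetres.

translate([0, 0, 689]) cube([930, 781, 30]);
translate([54, 54, 0]) cylinder(h = 689, r = 44);
translate([876, 54, 0]) cylinder(h = 689, r = 44);
translate([54, 727, 0]) cylinder(h = 689, r = 44);
translate([876, 727, 0]) cylinder(h = 689, r = 44);
translate([69, 302, 719]) {
  cube([44, 177, 1975]);
  translate([748, 0, 0]) cube([44, 177, 1975]);
  translate([0, 0, 1975]) cube([792, 177, 107]);
}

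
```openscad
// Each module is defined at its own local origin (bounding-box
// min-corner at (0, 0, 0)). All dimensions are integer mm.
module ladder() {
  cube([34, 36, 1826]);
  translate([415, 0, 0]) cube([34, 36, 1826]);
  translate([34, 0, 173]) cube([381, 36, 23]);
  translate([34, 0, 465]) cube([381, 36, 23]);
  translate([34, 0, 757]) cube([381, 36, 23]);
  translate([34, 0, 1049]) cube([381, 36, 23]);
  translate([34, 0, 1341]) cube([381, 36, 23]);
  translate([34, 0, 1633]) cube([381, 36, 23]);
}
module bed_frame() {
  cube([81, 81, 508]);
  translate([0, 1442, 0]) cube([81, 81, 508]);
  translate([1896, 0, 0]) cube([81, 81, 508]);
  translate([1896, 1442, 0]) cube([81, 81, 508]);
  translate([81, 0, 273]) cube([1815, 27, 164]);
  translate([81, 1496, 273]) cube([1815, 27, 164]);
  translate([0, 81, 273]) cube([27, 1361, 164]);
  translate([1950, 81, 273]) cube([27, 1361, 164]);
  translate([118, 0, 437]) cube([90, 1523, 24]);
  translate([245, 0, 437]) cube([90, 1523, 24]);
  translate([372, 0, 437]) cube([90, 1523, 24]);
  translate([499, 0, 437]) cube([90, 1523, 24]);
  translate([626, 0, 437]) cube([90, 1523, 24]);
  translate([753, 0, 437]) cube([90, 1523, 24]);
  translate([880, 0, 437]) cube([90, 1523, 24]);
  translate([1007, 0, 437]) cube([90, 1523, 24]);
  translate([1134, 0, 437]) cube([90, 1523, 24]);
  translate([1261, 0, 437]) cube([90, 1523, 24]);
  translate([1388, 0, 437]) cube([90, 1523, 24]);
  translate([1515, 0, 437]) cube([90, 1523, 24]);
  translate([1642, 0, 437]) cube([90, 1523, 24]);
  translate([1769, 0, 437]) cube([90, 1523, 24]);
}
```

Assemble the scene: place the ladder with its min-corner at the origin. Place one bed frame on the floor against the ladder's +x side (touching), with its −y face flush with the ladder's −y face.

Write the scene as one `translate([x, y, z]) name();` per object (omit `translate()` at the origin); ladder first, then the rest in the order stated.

ladder();
translate([449, 0, 0]) bed_frame();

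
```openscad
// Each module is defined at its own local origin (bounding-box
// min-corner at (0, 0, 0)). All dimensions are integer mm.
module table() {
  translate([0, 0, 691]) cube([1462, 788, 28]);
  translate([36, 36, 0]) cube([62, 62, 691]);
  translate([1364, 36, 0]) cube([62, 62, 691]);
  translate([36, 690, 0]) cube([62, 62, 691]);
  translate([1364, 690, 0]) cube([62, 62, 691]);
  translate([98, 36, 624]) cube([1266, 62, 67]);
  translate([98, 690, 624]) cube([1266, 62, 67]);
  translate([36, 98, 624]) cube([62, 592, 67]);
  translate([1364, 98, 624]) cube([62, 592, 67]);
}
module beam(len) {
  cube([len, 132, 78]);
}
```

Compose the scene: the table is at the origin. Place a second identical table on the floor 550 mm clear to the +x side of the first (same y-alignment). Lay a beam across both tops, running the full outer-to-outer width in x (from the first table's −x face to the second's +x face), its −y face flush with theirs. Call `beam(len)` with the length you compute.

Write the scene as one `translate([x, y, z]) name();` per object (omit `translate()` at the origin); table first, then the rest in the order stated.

table();
translate([2012, 0, 0]) table();
translate([0, 0, 719]) beam(3474);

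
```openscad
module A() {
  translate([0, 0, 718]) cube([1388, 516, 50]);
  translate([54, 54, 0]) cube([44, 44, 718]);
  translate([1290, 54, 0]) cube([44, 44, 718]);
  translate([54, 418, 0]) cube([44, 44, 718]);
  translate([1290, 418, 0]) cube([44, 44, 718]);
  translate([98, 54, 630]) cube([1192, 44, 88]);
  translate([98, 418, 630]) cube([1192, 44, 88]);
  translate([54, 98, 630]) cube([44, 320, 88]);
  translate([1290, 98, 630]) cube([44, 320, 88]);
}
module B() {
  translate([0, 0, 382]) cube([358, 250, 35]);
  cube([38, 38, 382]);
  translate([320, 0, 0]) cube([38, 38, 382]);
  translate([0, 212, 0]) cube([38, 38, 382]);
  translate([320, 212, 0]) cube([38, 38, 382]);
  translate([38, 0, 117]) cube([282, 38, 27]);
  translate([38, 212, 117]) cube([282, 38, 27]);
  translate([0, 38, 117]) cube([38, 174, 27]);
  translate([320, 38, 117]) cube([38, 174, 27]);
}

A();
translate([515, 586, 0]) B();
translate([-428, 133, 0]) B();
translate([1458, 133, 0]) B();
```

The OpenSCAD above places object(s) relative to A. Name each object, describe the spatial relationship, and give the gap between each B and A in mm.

A is a table. B is a stool. Three stools sit around the table at the +y, −x, +x sides. The gap between each stool and the table is 70 mm.

Each stool's nearest face is 70 mm from the table's bounding box.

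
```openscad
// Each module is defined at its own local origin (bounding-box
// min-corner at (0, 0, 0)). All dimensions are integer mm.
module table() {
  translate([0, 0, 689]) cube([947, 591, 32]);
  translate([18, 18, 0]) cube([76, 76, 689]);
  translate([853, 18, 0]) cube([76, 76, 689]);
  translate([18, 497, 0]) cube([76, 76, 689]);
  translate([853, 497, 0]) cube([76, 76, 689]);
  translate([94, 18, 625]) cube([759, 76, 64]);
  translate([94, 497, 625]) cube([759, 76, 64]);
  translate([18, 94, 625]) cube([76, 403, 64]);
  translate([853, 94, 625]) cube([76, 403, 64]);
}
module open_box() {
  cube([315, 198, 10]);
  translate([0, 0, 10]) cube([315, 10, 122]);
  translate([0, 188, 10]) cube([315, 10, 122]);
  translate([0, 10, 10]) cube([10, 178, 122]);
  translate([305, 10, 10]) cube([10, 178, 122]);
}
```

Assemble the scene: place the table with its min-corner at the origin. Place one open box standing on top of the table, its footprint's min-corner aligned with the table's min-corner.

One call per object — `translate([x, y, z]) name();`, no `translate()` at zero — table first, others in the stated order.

table();
translate([0, 0, 721]) open_box();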